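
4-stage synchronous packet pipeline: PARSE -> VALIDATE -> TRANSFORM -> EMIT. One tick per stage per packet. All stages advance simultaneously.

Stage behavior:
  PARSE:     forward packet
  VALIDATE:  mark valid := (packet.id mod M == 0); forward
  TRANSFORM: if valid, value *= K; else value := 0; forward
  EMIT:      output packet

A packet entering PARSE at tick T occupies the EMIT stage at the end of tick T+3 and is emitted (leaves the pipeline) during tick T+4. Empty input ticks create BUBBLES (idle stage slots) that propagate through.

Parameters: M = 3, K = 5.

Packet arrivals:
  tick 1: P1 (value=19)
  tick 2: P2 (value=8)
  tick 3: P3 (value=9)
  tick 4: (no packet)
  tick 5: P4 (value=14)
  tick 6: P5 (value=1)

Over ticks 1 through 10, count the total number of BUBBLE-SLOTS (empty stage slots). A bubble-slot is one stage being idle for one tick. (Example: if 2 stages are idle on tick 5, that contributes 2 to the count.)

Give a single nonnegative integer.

Tick 1: [PARSE:P1(v=19,ok=F), VALIDATE:-, TRANSFORM:-, EMIT:-] out:-; bubbles=3
Tick 2: [PARSE:P2(v=8,ok=F), VALIDATE:P1(v=19,ok=F), TRANSFORM:-, EMIT:-] out:-; bubbles=2
Tick 3: [PARSE:P3(v=9,ok=F), VALIDATE:P2(v=8,ok=F), TRANSFORM:P1(v=0,ok=F), EMIT:-] out:-; bubbles=1
Tick 4: [PARSE:-, VALIDATE:P3(v=9,ok=T), TRANSFORM:P2(v=0,ok=F), EMIT:P1(v=0,ok=F)] out:-; bubbles=1
Tick 5: [PARSE:P4(v=14,ok=F), VALIDATE:-, TRANSFORM:P3(v=45,ok=T), EMIT:P2(v=0,ok=F)] out:P1(v=0); bubbles=1
Tick 6: [PARSE:P5(v=1,ok=F), VALIDATE:P4(v=14,ok=F), TRANSFORM:-, EMIT:P3(v=45,ok=T)] out:P2(v=0); bubbles=1
Tick 7: [PARSE:-, VALIDATE:P5(v=1,ok=F), TRANSFORM:P4(v=0,ok=F), EMIT:-] out:P3(v=45); bubbles=2
Tick 8: [PARSE:-, VALIDATE:-, TRANSFORM:P5(v=0,ok=F), EMIT:P4(v=0,ok=F)] out:-; bubbles=2
Tick 9: [PARSE:-, VALIDATE:-, TRANSFORM:-, EMIT:P5(v=0,ok=F)] out:P4(v=0); bubbles=3
Tick 10: [PARSE:-, VALIDATE:-, TRANSFORM:-, EMIT:-] out:P5(v=0); bubbles=4
Total bubble-slots: 20

Answer: 20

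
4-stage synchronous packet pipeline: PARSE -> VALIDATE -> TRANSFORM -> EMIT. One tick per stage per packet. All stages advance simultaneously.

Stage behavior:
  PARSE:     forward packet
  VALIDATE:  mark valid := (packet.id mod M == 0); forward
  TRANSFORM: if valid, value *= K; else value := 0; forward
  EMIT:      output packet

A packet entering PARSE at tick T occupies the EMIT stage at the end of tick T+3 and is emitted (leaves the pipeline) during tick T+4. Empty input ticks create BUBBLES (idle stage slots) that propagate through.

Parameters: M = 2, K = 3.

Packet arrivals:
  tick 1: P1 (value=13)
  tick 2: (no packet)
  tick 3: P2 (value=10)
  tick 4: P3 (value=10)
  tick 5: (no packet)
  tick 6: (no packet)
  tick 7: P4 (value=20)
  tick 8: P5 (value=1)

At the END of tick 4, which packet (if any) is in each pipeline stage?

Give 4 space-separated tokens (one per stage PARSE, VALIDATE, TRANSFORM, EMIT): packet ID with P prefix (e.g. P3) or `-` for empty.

Tick 1: [PARSE:P1(v=13,ok=F), VALIDATE:-, TRANSFORM:-, EMIT:-] out:-; in:P1
Tick 2: [PARSE:-, VALIDATE:P1(v=13,ok=F), TRANSFORM:-, EMIT:-] out:-; in:-
Tick 3: [PARSE:P2(v=10,ok=F), VALIDATE:-, TRANSFORM:P1(v=0,ok=F), EMIT:-] out:-; in:P2
Tick 4: [PARSE:P3(v=10,ok=F), VALIDATE:P2(v=10,ok=T), TRANSFORM:-, EMIT:P1(v=0,ok=F)] out:-; in:P3
At end of tick 4: ['P3', 'P2', '-', 'P1']

Answer: P3 P2 - P1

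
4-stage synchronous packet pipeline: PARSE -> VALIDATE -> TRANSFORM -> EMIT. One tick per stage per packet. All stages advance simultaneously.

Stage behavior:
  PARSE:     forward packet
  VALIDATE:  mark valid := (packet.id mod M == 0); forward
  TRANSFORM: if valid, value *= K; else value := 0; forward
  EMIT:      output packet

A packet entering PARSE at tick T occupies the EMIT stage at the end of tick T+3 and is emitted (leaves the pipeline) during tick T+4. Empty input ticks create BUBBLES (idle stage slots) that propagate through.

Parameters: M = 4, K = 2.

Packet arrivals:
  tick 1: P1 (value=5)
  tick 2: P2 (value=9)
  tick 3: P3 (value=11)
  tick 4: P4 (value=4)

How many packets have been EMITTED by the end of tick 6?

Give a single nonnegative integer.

Tick 1: [PARSE:P1(v=5,ok=F), VALIDATE:-, TRANSFORM:-, EMIT:-] out:-; in:P1
Tick 2: [PARSE:P2(v=9,ok=F), VALIDATE:P1(v=5,ok=F), TRANSFORM:-, EMIT:-] out:-; in:P2
Tick 3: [PARSE:P3(v=11,ok=F), VALIDATE:P2(v=9,ok=F), TRANSFORM:P1(v=0,ok=F), EMIT:-] out:-; in:P3
Tick 4: [PARSE:P4(v=4,ok=F), VALIDATE:P3(v=11,ok=F), TRANSFORM:P2(v=0,ok=F), EMIT:P1(v=0,ok=F)] out:-; in:P4
Tick 5: [PARSE:-, VALIDATE:P4(v=4,ok=T), TRANSFORM:P3(v=0,ok=F), EMIT:P2(v=0,ok=F)] out:P1(v=0); in:-
Tick 6: [PARSE:-, VALIDATE:-, TRANSFORM:P4(v=8,ok=T), EMIT:P3(v=0,ok=F)] out:P2(v=0); in:-
Emitted by tick 6: ['P1', 'P2']

Answer: 2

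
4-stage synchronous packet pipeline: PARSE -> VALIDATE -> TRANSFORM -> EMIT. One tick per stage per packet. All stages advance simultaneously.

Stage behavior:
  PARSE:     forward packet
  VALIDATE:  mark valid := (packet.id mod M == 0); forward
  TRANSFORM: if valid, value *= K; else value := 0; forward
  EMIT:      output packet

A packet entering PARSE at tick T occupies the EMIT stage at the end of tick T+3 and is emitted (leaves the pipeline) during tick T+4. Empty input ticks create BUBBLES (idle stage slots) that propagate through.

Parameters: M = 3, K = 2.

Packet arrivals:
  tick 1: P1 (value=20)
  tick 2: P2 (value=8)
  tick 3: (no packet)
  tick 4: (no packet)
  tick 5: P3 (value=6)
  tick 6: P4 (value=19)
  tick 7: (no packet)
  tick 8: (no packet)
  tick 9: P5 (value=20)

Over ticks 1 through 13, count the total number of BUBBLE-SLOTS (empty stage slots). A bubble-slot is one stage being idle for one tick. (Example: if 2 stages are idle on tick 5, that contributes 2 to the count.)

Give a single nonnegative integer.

Tick 1: [PARSE:P1(v=20,ok=F), VALIDATE:-, TRANSFORM:-, EMIT:-] out:-; bubbles=3
Tick 2: [PARSE:P2(v=8,ok=F), VALIDATE:P1(v=20,ok=F), TRANSFORM:-, EMIT:-] out:-; bubbles=2
Tick 3: [PARSE:-, VALIDATE:P2(v=8,ok=F), TRANSFORM:P1(v=0,ok=F), EMIT:-] out:-; bubbles=2
Tick 4: [PARSE:-, VALIDATE:-, TRANSFORM:P2(v=0,ok=F), EMIT:P1(v=0,ok=F)] out:-; bubbles=2
Tick 5: [PARSE:P3(v=6,ok=F), VALIDATE:-, TRANSFORM:-, EMIT:P2(v=0,ok=F)] out:P1(v=0); bubbles=2
Tick 6: [PARSE:P4(v=19,ok=F), VALIDATE:P3(v=6,ok=T), TRANSFORM:-, EMIT:-] out:P2(v=0); bubbles=2
Tick 7: [PARSE:-, VALIDATE:P4(v=19,ok=F), TRANSFORM:P3(v=12,ok=T), EMIT:-] out:-; bubbles=2
Tick 8: [PARSE:-, VALIDATE:-, TRANSFORM:P4(v=0,ok=F), EMIT:P3(v=12,ok=T)] out:-; bubbles=2
Tick 9: [PARSE:P5(v=20,ok=F), VALIDATE:-, TRANSFORM:-, EMIT:P4(v=0,ok=F)] out:P3(v=12); bubbles=2
Tick 10: [PARSE:-, VALIDATE:P5(v=20,ok=F), TRANSFORM:-, EMIT:-] out:P4(v=0); bubbles=3
Tick 11: [PARSE:-, VALIDATE:-, TRANSFORM:P5(v=0,ok=F), EMIT:-] out:-; bubbles=3
Tick 12: [PARSE:-, VALIDATE:-, TRANSFORM:-, EMIT:P5(v=0,ok=F)] out:-; bubbles=3
Tick 13: [PARSE:-, VALIDATE:-, TRANSFORM:-, EMIT:-] out:P5(v=0); bubbles=4
Total bubble-slots: 32

Answer: 32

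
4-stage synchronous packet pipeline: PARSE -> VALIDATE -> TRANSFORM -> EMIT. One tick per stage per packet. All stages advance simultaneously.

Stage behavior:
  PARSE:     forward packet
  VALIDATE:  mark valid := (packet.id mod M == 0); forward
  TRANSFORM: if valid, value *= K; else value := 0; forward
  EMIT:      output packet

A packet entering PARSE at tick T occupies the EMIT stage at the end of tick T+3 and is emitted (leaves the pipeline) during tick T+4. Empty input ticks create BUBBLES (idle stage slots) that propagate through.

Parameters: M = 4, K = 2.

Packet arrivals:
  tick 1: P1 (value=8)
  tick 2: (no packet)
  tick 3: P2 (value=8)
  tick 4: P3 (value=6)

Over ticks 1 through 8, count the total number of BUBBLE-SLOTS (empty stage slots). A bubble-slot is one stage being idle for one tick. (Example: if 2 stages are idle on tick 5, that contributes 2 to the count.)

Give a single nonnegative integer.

Answer: 20

Derivation:
Tick 1: [PARSE:P1(v=8,ok=F), VALIDATE:-, TRANSFORM:-, EMIT:-] out:-; bubbles=3
Tick 2: [PARSE:-, VALIDATE:P1(v=8,ok=F), TRANSFORM:-, EMIT:-] out:-; bubbles=3
Tick 3: [PARSE:P2(v=8,ok=F), VALIDATE:-, TRANSFORM:P1(v=0,ok=F), EMIT:-] out:-; bubbles=2
Tick 4: [PARSE:P3(v=6,ok=F), VALIDATE:P2(v=8,ok=F), TRANSFORM:-, EMIT:P1(v=0,ok=F)] out:-; bubbles=1
Tick 5: [PARSE:-, VALIDATE:P3(v=6,ok=F), TRANSFORM:P2(v=0,ok=F), EMIT:-] out:P1(v=0); bubbles=2
Tick 6: [PARSE:-, VALIDATE:-, TRANSFORM:P3(v=0,ok=F), EMIT:P2(v=0,ok=F)] out:-; bubbles=2
Tick 7: [PARSE:-, VALIDATE:-, TRANSFORM:-, EMIT:P3(v=0,ok=F)] out:P2(v=0); bubbles=3
Tick 8: [PARSE:-, VALIDATE:-, TRANSFORM:-, EMIT:-] out:P3(v=0); bubbles=4
Total bubble-slots: 20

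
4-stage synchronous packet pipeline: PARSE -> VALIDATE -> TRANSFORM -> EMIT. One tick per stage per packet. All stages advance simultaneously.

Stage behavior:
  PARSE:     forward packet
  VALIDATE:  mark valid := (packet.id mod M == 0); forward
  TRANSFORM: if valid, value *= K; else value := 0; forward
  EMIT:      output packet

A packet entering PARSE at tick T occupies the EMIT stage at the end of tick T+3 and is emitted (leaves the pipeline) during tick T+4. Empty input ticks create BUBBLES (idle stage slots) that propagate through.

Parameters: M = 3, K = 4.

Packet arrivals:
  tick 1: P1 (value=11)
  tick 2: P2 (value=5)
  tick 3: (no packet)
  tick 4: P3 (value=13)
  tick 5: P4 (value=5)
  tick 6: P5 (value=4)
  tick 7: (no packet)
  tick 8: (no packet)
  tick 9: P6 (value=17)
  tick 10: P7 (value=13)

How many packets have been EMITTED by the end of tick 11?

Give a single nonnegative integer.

Tick 1: [PARSE:P1(v=11,ok=F), VALIDATE:-, TRANSFORM:-, EMIT:-] out:-; in:P1
Tick 2: [PARSE:P2(v=5,ok=F), VALIDATE:P1(v=11,ok=F), TRANSFORM:-, EMIT:-] out:-; in:P2
Tick 3: [PARSE:-, VALIDATE:P2(v=5,ok=F), TRANSFORM:P1(v=0,ok=F), EMIT:-] out:-; in:-
Tick 4: [PARSE:P3(v=13,ok=F), VALIDATE:-, TRANSFORM:P2(v=0,ok=F), EMIT:P1(v=0,ok=F)] out:-; in:P3
Tick 5: [PARSE:P4(v=5,ok=F), VALIDATE:P3(v=13,ok=T), TRANSFORM:-, EMIT:P2(v=0,ok=F)] out:P1(v=0); in:P4
Tick 6: [PARSE:P5(v=4,ok=F), VALIDATE:P4(v=5,ok=F), TRANSFORM:P3(v=52,ok=T), EMIT:-] out:P2(v=0); in:P5
Tick 7: [PARSE:-, VALIDATE:P5(v=4,ok=F), TRANSFORM:P4(v=0,ok=F), EMIT:P3(v=52,ok=T)] out:-; in:-
Tick 8: [PARSE:-, VALIDATE:-, TRANSFORM:P5(v=0,ok=F), EMIT:P4(v=0,ok=F)] out:P3(v=52); in:-
Tick 9: [PARSE:P6(v=17,ok=F), VALIDATE:-, TRANSFORM:-, EMIT:P5(v=0,ok=F)] out:P4(v=0); in:P6
Tick 10: [PARSE:P7(v=13,ok=F), VALIDATE:P6(v=17,ok=T), TRANSFORM:-, EMIT:-] out:P5(v=0); in:P7
Tick 11: [PARSE:-, VALIDATE:P7(v=13,ok=F), TRANSFORM:P6(v=68,ok=T), EMIT:-] out:-; in:-
Emitted by tick 11: ['P1', 'P2', 'P3', 'P4', 'P5']

Answer: 5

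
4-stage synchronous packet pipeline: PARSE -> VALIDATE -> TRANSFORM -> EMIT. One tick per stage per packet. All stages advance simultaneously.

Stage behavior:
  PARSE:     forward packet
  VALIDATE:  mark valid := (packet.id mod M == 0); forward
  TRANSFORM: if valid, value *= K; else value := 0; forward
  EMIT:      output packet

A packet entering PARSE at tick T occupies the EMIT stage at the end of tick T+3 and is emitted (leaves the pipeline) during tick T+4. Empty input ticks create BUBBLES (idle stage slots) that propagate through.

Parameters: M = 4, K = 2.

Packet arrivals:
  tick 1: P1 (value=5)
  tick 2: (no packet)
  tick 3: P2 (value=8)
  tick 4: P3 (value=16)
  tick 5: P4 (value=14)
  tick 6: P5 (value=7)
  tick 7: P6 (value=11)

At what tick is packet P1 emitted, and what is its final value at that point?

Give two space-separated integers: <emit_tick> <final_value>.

Answer: 5 0

Derivation:
Tick 1: [PARSE:P1(v=5,ok=F), VALIDATE:-, TRANSFORM:-, EMIT:-] out:-; in:P1
Tick 2: [PARSE:-, VALIDATE:P1(v=5,ok=F), TRANSFORM:-, EMIT:-] out:-; in:-
Tick 3: [PARSE:P2(v=8,ok=F), VALIDATE:-, TRANSFORM:P1(v=0,ok=F), EMIT:-] out:-; in:P2
Tick 4: [PARSE:P3(v=16,ok=F), VALIDATE:P2(v=8,ok=F), TRANSFORM:-, EMIT:P1(v=0,ok=F)] out:-; in:P3
Tick 5: [PARSE:P4(v=14,ok=F), VALIDATE:P3(v=16,ok=F), TRANSFORM:P2(v=0,ok=F), EMIT:-] out:P1(v=0); in:P4
Tick 6: [PARSE:P5(v=7,ok=F), VALIDATE:P4(v=14,ok=T), TRANSFORM:P3(v=0,ok=F), EMIT:P2(v=0,ok=F)] out:-; in:P5
Tick 7: [PARSE:P6(v=11,ok=F), VALIDATE:P5(v=7,ok=F), TRANSFORM:P4(v=28,ok=T), EMIT:P3(v=0,ok=F)] out:P2(v=0); in:P6
Tick 8: [PARSE:-, VALIDATE:P6(v=11,ok=F), TRANSFORM:P5(v=0,ok=F), EMIT:P4(v=28,ok=T)] out:P3(v=0); in:-
Tick 9: [PARSE:-, VALIDATE:-, TRANSFORM:P6(v=0,ok=F), EMIT:P5(v=0,ok=F)] out:P4(v=28); in:-
Tick 10: [PARSE:-, VALIDATE:-, TRANSFORM:-, EMIT:P6(v=0,ok=F)] out:P5(v=0); in:-
Tick 11: [PARSE:-, VALIDATE:-, TRANSFORM:-, EMIT:-] out:P6(v=0); in:-
P1: arrives tick 1, valid=False (id=1, id%4=1), emit tick 5, final value 0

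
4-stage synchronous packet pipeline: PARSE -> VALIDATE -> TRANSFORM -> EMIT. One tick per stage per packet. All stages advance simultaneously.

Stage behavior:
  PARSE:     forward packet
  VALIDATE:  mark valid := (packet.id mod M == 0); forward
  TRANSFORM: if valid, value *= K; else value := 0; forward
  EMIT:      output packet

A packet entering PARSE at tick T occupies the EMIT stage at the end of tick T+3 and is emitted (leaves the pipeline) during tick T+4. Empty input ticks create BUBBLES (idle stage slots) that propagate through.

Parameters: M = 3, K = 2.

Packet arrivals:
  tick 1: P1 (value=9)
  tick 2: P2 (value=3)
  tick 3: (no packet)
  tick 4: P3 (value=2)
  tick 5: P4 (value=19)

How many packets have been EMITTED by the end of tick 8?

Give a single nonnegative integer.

Answer: 3

Derivation:
Tick 1: [PARSE:P1(v=9,ok=F), VALIDATE:-, TRANSFORM:-, EMIT:-] out:-; in:P1
Tick 2: [PARSE:P2(v=3,ok=F), VALIDATE:P1(v=9,ok=F), TRANSFORM:-, EMIT:-] out:-; in:P2
Tick 3: [PARSE:-, VALIDATE:P2(v=3,ok=F), TRANSFORM:P1(v=0,ok=F), EMIT:-] out:-; in:-
Tick 4: [PARSE:P3(v=2,ok=F), VALIDATE:-, TRANSFORM:P2(v=0,ok=F), EMIT:P1(v=0,ok=F)] out:-; in:P3
Tick 5: [PARSE:P4(v=19,ok=F), VALIDATE:P3(v=2,ok=T), TRANSFORM:-, EMIT:P2(v=0,ok=F)] out:P1(v=0); in:P4
Tick 6: [PARSE:-, VALIDATE:P4(v=19,ok=F), TRANSFORM:P3(v=4,ok=T), EMIT:-] out:P2(v=0); in:-
Tick 7: [PARSE:-, VALIDATE:-, TRANSFORM:P4(v=0,ok=F), EMIT:P3(v=4,ok=T)] out:-; in:-
Tick 8: [PARSE:-, VALIDATE:-, TRANSFORM:-, EMIT:P4(v=0,ok=F)] out:P3(v=4); in:-
Emitted by tick 8: ['P1', 'P2', 'P3']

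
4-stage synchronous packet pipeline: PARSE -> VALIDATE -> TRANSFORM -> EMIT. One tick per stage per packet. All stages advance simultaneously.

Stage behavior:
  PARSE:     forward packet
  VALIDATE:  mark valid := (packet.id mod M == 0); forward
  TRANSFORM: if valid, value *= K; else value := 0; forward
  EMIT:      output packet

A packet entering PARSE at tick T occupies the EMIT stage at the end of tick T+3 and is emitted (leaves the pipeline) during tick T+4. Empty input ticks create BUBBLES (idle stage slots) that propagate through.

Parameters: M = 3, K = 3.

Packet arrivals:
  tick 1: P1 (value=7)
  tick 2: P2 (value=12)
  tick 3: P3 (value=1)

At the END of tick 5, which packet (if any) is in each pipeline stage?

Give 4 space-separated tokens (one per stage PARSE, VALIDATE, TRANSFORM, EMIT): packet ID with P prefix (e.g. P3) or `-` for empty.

Tick 1: [PARSE:P1(v=7,ok=F), VALIDATE:-, TRANSFORM:-, EMIT:-] out:-; in:P1
Tick 2: [PARSE:P2(v=12,ok=F), VALIDATE:P1(v=7,ok=F), TRANSFORM:-, EMIT:-] out:-; in:P2
Tick 3: [PARSE:P3(v=1,ok=F), VALIDATE:P2(v=12,ok=F), TRANSFORM:P1(v=0,ok=F), EMIT:-] out:-; in:P3
Tick 4: [PARSE:-, VALIDATE:P3(v=1,ok=T), TRANSFORM:P2(v=0,ok=F), EMIT:P1(v=0,ok=F)] out:-; in:-
Tick 5: [PARSE:-, VALIDATE:-, TRANSFORM:P3(v=3,ok=T), EMIT:P2(v=0,ok=F)] out:P1(v=0); in:-
At end of tick 5: ['-', '-', 'P3', 'P2']

Answer: - - P3 P2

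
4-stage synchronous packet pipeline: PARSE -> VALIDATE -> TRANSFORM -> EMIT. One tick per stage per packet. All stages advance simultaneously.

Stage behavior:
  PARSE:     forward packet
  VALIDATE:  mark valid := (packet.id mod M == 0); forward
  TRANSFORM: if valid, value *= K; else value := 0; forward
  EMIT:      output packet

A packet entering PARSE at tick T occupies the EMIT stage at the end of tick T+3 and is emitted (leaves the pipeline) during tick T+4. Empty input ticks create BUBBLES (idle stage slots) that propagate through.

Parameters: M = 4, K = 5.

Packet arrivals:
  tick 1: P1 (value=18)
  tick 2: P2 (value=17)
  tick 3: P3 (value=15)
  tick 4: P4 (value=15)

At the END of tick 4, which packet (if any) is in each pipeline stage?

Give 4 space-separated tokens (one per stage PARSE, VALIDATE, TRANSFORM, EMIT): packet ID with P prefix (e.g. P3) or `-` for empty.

Answer: P4 P3 P2 P1

Derivation:
Tick 1: [PARSE:P1(v=18,ok=F), VALIDATE:-, TRANSFORM:-, EMIT:-] out:-; in:P1
Tick 2: [PARSE:P2(v=17,ok=F), VALIDATE:P1(v=18,ok=F), TRANSFORM:-, EMIT:-] out:-; in:P2
Tick 3: [PARSE:P3(v=15,ok=F), VALIDATE:P2(v=17,ok=F), TRANSFORM:P1(v=0,ok=F), EMIT:-] out:-; in:P3
Tick 4: [PARSE:P4(v=15,ok=F), VALIDATE:P3(v=15,ok=F), TRANSFORM:P2(v=0,ok=F), EMIT:P1(v=0,ok=F)] out:-; in:P4
At end of tick 4: ['P4', 'P3', 'P2', 'P1']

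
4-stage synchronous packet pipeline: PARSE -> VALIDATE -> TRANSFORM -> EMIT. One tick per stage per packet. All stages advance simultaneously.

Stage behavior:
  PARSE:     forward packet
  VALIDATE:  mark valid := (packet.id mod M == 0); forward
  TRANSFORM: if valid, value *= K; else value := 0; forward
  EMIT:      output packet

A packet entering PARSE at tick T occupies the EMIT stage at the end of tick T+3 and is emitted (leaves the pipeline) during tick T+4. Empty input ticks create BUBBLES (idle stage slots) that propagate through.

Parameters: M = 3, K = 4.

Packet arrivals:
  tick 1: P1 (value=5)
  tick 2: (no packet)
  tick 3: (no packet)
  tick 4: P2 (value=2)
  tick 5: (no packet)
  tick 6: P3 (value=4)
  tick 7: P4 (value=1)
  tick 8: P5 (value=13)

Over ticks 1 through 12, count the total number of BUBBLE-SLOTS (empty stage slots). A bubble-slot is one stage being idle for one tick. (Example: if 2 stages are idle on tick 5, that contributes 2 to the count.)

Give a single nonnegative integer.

Tick 1: [PARSE:P1(v=5,ok=F), VALIDATE:-, TRANSFORM:-, EMIT:-] out:-; bubbles=3
Tick 2: [PARSE:-, VALIDATE:P1(v=5,ok=F), TRANSFORM:-, EMIT:-] out:-; bubbles=3
Tick 3: [PARSE:-, VALIDATE:-, TRANSFORM:P1(v=0,ok=F), EMIT:-] out:-; bubbles=3
Tick 4: [PARSE:P2(v=2,ok=F), VALIDATE:-, TRANSFORM:-, EMIT:P1(v=0,ok=F)] out:-; bubbles=2
Tick 5: [PARSE:-, VALIDATE:P2(v=2,ok=F), TRANSFORM:-, EMIT:-] out:P1(v=0); bubbles=3
Tick 6: [PARSE:P3(v=4,ok=F), VALIDATE:-, TRANSFORM:P2(v=0,ok=F), EMIT:-] out:-; bubbles=2
Tick 7: [PARSE:P4(v=1,ok=F), VALIDATE:P3(v=4,ok=T), TRANSFORM:-, EMIT:P2(v=0,ok=F)] out:-; bubbles=1
Tick 8: [PARSE:P5(v=13,ok=F), VALIDATE:P4(v=1,ok=F), TRANSFORM:P3(v=16,ok=T), EMIT:-] out:P2(v=0); bubbles=1
Tick 9: [PARSE:-, VALIDATE:P5(v=13,ok=F), TRANSFORM:P4(v=0,ok=F), EMIT:P3(v=16,ok=T)] out:-; bubbles=1
Tick 10: [PARSE:-, VALIDATE:-, TRANSFORM:P5(v=0,ok=F), EMIT:P4(v=0,ok=F)] out:P3(v=16); bubbles=2
Tick 11: [PARSE:-, VALIDATE:-, TRANSFORM:-, EMIT:P5(v=0,ok=F)] out:P4(v=0); bubbles=3
Tick 12: [PARSE:-, VALIDATE:-, TRANSFORM:-, EMIT:-] out:P5(v=0); bubbles=4
Total bubble-slots: 28

Answer: 28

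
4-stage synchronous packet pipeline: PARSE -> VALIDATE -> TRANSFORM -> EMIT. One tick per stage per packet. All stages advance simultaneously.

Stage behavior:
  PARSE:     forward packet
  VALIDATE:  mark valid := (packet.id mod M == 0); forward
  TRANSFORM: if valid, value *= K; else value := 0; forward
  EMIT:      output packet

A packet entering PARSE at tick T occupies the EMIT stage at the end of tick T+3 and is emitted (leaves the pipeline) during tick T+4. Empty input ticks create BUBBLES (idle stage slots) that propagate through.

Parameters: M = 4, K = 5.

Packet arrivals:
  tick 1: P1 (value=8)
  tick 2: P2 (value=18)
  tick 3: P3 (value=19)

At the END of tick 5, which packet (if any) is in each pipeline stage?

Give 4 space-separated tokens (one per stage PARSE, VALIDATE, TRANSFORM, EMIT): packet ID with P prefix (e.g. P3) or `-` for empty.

Tick 1: [PARSE:P1(v=8,ok=F), VALIDATE:-, TRANSFORM:-, EMIT:-] out:-; in:P1
Tick 2: [PARSE:P2(v=18,ok=F), VALIDATE:P1(v=8,ok=F), TRANSFORM:-, EMIT:-] out:-; in:P2
Tick 3: [PARSE:P3(v=19,ok=F), VALIDATE:P2(v=18,ok=F), TRANSFORM:P1(v=0,ok=F), EMIT:-] out:-; in:P3
Tick 4: [PARSE:-, VALIDATE:P3(v=19,ok=F), TRANSFORM:P2(v=0,ok=F), EMIT:P1(v=0,ok=F)] out:-; in:-
Tick 5: [PARSE:-, VALIDATE:-, TRANSFORM:P3(v=0,ok=F), EMIT:P2(v=0,ok=F)] out:P1(v=0); in:-
At end of tick 5: ['-', '-', 'P3', 'P2']

Answer: - - P3 P2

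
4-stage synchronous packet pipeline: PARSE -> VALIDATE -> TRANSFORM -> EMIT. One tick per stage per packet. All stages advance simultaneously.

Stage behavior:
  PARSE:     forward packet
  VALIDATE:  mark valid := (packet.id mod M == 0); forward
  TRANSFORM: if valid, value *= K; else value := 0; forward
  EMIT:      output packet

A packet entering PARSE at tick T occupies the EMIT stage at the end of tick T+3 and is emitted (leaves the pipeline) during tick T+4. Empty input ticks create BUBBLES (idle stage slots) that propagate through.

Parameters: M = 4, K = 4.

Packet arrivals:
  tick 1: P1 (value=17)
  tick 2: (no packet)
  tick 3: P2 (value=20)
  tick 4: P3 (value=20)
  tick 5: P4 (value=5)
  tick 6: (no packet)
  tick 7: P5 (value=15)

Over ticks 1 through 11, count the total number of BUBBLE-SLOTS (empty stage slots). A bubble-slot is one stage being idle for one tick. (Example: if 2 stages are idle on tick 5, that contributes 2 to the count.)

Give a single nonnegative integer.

Answer: 24

Derivation:
Tick 1: [PARSE:P1(v=17,ok=F), VALIDATE:-, TRANSFORM:-, EMIT:-] out:-; bubbles=3
Tick 2: [PARSE:-, VALIDATE:P1(v=17,ok=F), TRANSFORM:-, EMIT:-] out:-; bubbles=3
Tick 3: [PARSE:P2(v=20,ok=F), VALIDATE:-, TRANSFORM:P1(v=0,ok=F), EMIT:-] out:-; bubbles=2
Tick 4: [PARSE:P3(v=20,ok=F), VALIDATE:P2(v=20,ok=F), TRANSFORM:-, EMIT:P1(v=0,ok=F)] out:-; bubbles=1
Tick 5: [PARSE:P4(v=5,ok=F), VALIDATE:P3(v=20,ok=F), TRANSFORM:P2(v=0,ok=F), EMIT:-] out:P1(v=0); bubbles=1
Tick 6: [PARSE:-, VALIDATE:P4(v=5,ok=T), TRANSFORM:P3(v=0,ok=F), EMIT:P2(v=0,ok=F)] out:-; bubbles=1
Tick 7: [PARSE:P5(v=15,ok=F), VALIDATE:-, TRANSFORM:P4(v=20,ok=T), EMIT:P3(v=0,ok=F)] out:P2(v=0); bubbles=1
Tick 8: [PARSE:-, VALIDATE:P5(v=15,ok=F), TRANSFORM:-, EMIT:P4(v=20,ok=T)] out:P3(v=0); bubbles=2
Tick 9: [PARSE:-, VALIDATE:-, TRANSFORM:P5(v=0,ok=F), EMIT:-] out:P4(v=20); bubbles=3
Tick 10: [PARSE:-, VALIDATE:-, TRANSFORM:-, EMIT:P5(v=0,ok=F)] out:-; bubbles=3
Tick 11: [PARSE:-, VALIDATE:-, TRANSFORM:-, EMIT:-] out:P5(v=0); bubbles=4
Total bubble-slots: 24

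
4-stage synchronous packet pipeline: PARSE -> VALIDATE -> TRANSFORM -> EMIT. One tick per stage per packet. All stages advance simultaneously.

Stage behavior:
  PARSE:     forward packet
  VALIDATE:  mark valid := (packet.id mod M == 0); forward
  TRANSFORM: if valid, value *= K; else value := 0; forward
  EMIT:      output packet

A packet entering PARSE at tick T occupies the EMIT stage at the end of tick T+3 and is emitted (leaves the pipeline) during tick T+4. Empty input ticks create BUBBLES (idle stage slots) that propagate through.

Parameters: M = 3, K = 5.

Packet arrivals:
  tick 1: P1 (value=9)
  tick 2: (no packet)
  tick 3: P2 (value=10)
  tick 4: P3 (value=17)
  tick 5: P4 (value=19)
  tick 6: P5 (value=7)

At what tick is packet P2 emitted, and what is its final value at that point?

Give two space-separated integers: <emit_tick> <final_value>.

Tick 1: [PARSE:P1(v=9,ok=F), VALIDATE:-, TRANSFORM:-, EMIT:-] out:-; in:P1
Tick 2: [PARSE:-, VALIDATE:P1(v=9,ok=F), TRANSFORM:-, EMIT:-] out:-; in:-
Tick 3: [PARSE:P2(v=10,ok=F), VALIDATE:-, TRANSFORM:P1(v=0,ok=F), EMIT:-] out:-; in:P2
Tick 4: [PARSE:P3(v=17,ok=F), VALIDATE:P2(v=10,ok=F), TRANSFORM:-, EMIT:P1(v=0,ok=F)] out:-; in:P3
Tick 5: [PARSE:P4(v=19,ok=F), VALIDATE:P3(v=17,ok=T), TRANSFORM:P2(v=0,ok=F), EMIT:-] out:P1(v=0); in:P4
Tick 6: [PARSE:P5(v=7,ok=F), VALIDATE:P4(v=19,ok=F), TRANSFORM:P3(v=85,ok=T), EMIT:P2(v=0,ok=F)] out:-; in:P5
Tick 7: [PARSE:-, VALIDATE:P5(v=7,ok=F), TRANSFORM:P4(v=0,ok=F), EMIT:P3(v=85,ok=T)] out:P2(v=0); in:-
Tick 8: [PARSE:-, VALIDATE:-, TRANSFORM:P5(v=0,ok=F), EMIT:P4(v=0,ok=F)] out:P3(v=85); in:-
Tick 9: [PARSE:-, VALIDATE:-, TRANSFORM:-, EMIT:P5(v=0,ok=F)] out:P4(v=0); in:-
Tick 10: [PARSE:-, VALIDATE:-, TRANSFORM:-, EMIT:-] out:P5(v=0); in:-
P2: arrives tick 3, valid=False (id=2, id%3=2), emit tick 7, final value 0

Answer: 7 0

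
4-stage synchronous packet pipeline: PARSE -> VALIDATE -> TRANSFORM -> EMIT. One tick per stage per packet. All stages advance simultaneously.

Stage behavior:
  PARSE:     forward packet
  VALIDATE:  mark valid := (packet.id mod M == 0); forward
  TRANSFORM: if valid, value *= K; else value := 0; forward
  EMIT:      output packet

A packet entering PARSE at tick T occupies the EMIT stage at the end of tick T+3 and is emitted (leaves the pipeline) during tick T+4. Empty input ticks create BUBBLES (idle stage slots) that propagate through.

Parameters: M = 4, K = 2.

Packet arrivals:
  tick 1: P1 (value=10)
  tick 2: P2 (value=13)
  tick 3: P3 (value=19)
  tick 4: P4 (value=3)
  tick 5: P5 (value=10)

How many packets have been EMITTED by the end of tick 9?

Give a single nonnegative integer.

Answer: 5

Derivation:
Tick 1: [PARSE:P1(v=10,ok=F), VALIDATE:-, TRANSFORM:-, EMIT:-] out:-; in:P1
Tick 2: [PARSE:P2(v=13,ok=F), VALIDATE:P1(v=10,ok=F), TRANSFORM:-, EMIT:-] out:-; in:P2
Tick 3: [PARSE:P3(v=19,ok=F), VALIDATE:P2(v=13,ok=F), TRANSFORM:P1(v=0,ok=F), EMIT:-] out:-; in:P3
Tick 4: [PARSE:P4(v=3,ok=F), VALIDATE:P3(v=19,ok=F), TRANSFORM:P2(v=0,ok=F), EMIT:P1(v=0,ok=F)] out:-; in:P4
Tick 5: [PARSE:P5(v=10,ok=F), VALIDATE:P4(v=3,ok=T), TRANSFORM:P3(v=0,ok=F), EMIT:P2(v=0,ok=F)] out:P1(v=0); in:P5
Tick 6: [PARSE:-, VALIDATE:P5(v=10,ok=F), TRANSFORM:P4(v=6,ok=T), EMIT:P3(v=0,ok=F)] out:P2(v=0); in:-
Tick 7: [PARSE:-, VALIDATE:-, TRANSFORM:P5(v=0,ok=F), EMIT:P4(v=6,ok=T)] out:P3(v=0); in:-
Tick 8: [PARSE:-, VALIDATE:-, TRANSFORM:-, EMIT:P5(v=0,ok=F)] out:P4(v=6); in:-
Tick 9: [PARSE:-, VALIDATE:-, TRANSFORM:-, EMIT:-] out:P5(v=0); in:-
Emitted by tick 9: ['P1', 'P2', 'P3', 'P4', 'P5']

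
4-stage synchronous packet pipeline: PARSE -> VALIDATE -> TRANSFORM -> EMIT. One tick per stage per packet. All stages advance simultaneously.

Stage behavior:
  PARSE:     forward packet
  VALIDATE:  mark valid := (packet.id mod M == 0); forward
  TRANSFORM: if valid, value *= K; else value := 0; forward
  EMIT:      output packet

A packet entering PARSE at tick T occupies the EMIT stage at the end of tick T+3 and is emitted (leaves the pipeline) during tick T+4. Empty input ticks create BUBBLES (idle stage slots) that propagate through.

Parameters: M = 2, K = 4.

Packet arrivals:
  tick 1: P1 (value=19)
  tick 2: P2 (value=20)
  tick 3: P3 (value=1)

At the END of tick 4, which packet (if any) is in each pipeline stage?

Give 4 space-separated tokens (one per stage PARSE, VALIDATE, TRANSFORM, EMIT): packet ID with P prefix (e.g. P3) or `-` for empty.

Tick 1: [PARSE:P1(v=19,ok=F), VALIDATE:-, TRANSFORM:-, EMIT:-] out:-; in:P1
Tick 2: [PARSE:P2(v=20,ok=F), VALIDATE:P1(v=19,ok=F), TRANSFORM:-, EMIT:-] out:-; in:P2
Tick 3: [PARSE:P3(v=1,ok=F), VALIDATE:P2(v=20,ok=T), TRANSFORM:P1(v=0,ok=F), EMIT:-] out:-; in:P3
Tick 4: [PARSE:-, VALIDATE:P3(v=1,ok=F), TRANSFORM:P2(v=80,ok=T), EMIT:P1(v=0,ok=F)] out:-; in:-
At end of tick 4: ['-', 'P3', 'P2', 'P1']

Answer: - P3 P2 P1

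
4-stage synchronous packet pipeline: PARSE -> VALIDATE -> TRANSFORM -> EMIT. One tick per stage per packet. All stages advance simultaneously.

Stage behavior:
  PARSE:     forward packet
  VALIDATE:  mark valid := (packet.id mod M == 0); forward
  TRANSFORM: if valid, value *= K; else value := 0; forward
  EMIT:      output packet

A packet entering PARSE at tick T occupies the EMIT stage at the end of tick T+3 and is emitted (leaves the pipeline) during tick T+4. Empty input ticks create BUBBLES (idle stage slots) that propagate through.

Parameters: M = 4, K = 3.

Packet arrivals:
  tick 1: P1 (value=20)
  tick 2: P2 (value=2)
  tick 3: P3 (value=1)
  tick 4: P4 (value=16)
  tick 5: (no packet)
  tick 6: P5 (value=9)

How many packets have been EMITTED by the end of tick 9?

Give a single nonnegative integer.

Tick 1: [PARSE:P1(v=20,ok=F), VALIDATE:-, TRANSFORM:-, EMIT:-] out:-; in:P1
Tick 2: [PARSE:P2(v=2,ok=F), VALIDATE:P1(v=20,ok=F), TRANSFORM:-, EMIT:-] out:-; in:P2
Tick 3: [PARSE:P3(v=1,ok=F), VALIDATE:P2(v=2,ok=F), TRANSFORM:P1(v=0,ok=F), EMIT:-] out:-; in:P3
Tick 4: [PARSE:P4(v=16,ok=F), VALIDATE:P3(v=1,ok=F), TRANSFORM:P2(v=0,ok=F), EMIT:P1(v=0,ok=F)] out:-; in:P4
Tick 5: [PARSE:-, VALIDATE:P4(v=16,ok=T), TRANSFORM:P3(v=0,ok=F), EMIT:P2(v=0,ok=F)] out:P1(v=0); in:-
Tick 6: [PARSE:P5(v=9,ok=F), VALIDATE:-, TRANSFORM:P4(v=48,ok=T), EMIT:P3(v=0,ok=F)] out:P2(v=0); in:P5
Tick 7: [PARSE:-, VALIDATE:P5(v=9,ok=F), TRANSFORM:-, EMIT:P4(v=48,ok=T)] out:P3(v=0); in:-
Tick 8: [PARSE:-, VALIDATE:-, TRANSFORM:P5(v=0,ok=F), EMIT:-] out:P4(v=48); in:-
Tick 9: [PARSE:-, VALIDATE:-, TRANSFORM:-, EMIT:P5(v=0,ok=F)] out:-; in:-
Emitted by tick 9: ['P1', 'P2', 'P3', 'P4']

Answer: 4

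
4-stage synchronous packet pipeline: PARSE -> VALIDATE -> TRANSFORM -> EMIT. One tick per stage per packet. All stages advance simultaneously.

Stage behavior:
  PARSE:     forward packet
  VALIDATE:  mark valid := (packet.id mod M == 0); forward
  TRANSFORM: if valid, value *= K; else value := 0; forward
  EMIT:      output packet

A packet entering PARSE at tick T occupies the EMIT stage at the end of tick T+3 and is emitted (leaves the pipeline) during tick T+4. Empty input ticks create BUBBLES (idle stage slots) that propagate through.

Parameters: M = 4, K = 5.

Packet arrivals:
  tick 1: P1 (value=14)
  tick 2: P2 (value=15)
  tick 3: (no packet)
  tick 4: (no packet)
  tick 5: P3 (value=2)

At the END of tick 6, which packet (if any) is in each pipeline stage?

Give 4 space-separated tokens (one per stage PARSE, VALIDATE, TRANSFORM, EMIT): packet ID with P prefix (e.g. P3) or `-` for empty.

Answer: - P3 - -

Derivation:
Tick 1: [PARSE:P1(v=14,ok=F), VALIDATE:-, TRANSFORM:-, EMIT:-] out:-; in:P1
Tick 2: [PARSE:P2(v=15,ok=F), VALIDATE:P1(v=14,ok=F), TRANSFORM:-, EMIT:-] out:-; in:P2
Tick 3: [PARSE:-, VALIDATE:P2(v=15,ok=F), TRANSFORM:P1(v=0,ok=F), EMIT:-] out:-; in:-
Tick 4: [PARSE:-, VALIDATE:-, TRANSFORM:P2(v=0,ok=F), EMIT:P1(v=0,ok=F)] out:-; in:-
Tick 5: [PARSE:P3(v=2,ok=F), VALIDATE:-, TRANSFORM:-, EMIT:P2(v=0,ok=F)] out:P1(v=0); in:P3
Tick 6: [PARSE:-, VALIDATE:P3(v=2,ok=F), TRANSFORM:-, EMIT:-] out:P2(v=0); in:-
At end of tick 6: ['-', 'P3', '-', '-']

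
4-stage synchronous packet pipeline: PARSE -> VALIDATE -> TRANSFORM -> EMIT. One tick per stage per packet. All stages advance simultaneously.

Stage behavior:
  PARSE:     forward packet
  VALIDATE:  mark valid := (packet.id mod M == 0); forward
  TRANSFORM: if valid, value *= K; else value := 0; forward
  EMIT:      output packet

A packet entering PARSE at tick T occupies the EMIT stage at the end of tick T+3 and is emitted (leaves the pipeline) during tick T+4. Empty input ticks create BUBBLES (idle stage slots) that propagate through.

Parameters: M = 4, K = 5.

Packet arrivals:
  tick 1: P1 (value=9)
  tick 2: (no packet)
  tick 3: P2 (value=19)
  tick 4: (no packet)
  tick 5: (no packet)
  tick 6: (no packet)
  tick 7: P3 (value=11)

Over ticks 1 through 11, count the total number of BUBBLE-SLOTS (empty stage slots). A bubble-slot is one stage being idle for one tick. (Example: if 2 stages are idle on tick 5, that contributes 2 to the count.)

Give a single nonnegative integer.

Answer: 32

Derivation:
Tick 1: [PARSE:P1(v=9,ok=F), VALIDATE:-, TRANSFORM:-, EMIT:-] out:-; bubbles=3
Tick 2: [PARSE:-, VALIDATE:P1(v=9,ok=F), TRANSFORM:-, EMIT:-] out:-; bubbles=3
Tick 3: [PARSE:P2(v=19,ok=F), VALIDATE:-, TRANSFORM:P1(v=0,ok=F), EMIT:-] out:-; bubbles=2
Tick 4: [PARSE:-, VALIDATE:P2(v=19,ok=F), TRANSFORM:-, EMIT:P1(v=0,ok=F)] out:-; bubbles=2
Tick 5: [PARSE:-, VALIDATE:-, TRANSFORM:P2(v=0,ok=F), EMIT:-] out:P1(v=0); bubbles=3
Tick 6: [PARSE:-, VALIDATE:-, TRANSFORM:-, EMIT:P2(v=0,ok=F)] out:-; bubbles=3
Tick 7: [PARSE:P3(v=11,ok=F), VALIDATE:-, TRANSFORM:-, EMIT:-] out:P2(v=0); bubbles=3
Tick 8: [PARSE:-, VALIDATE:P3(v=11,ok=F), TRANSFORM:-, EMIT:-] out:-; bubbles=3
Tick 9: [PARSE:-, VALIDATE:-, TRANSFORM:P3(v=0,ok=F), EMIT:-] out:-; bubbles=3
Tick 10: [PARSE:-, VALIDATE:-, TRANSFORM:-, EMIT:P3(v=0,ok=F)] out:-; bubbles=3
Tick 11: [PARSE:-, VALIDATE:-, TRANSFORM:-, EMIT:-] out:P3(v=0); bubbles=4
Total bubble-slots: 32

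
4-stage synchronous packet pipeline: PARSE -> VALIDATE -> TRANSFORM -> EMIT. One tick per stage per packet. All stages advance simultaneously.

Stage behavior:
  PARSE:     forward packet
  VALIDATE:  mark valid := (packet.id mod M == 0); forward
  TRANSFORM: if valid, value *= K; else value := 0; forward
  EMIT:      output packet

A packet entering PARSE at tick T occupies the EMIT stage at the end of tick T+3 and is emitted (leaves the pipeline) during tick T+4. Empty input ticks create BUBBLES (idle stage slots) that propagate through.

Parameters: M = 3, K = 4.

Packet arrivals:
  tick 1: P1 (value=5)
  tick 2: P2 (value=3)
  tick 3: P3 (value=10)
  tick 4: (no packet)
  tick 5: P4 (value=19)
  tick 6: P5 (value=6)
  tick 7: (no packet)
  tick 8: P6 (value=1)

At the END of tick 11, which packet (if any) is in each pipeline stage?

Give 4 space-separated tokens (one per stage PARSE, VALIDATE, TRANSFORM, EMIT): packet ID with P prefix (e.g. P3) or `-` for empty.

Answer: - - - P6

Derivation:
Tick 1: [PARSE:P1(v=5,ok=F), VALIDATE:-, TRANSFORM:-, EMIT:-] out:-; in:P1
Tick 2: [PARSE:P2(v=3,ok=F), VALIDATE:P1(v=5,ok=F), TRANSFORM:-, EMIT:-] out:-; in:P2
Tick 3: [PARSE:P3(v=10,ok=F), VALIDATE:P2(v=3,ok=F), TRANSFORM:P1(v=0,ok=F), EMIT:-] out:-; in:P3
Tick 4: [PARSE:-, VALIDATE:P3(v=10,ok=T), TRANSFORM:P2(v=0,ok=F), EMIT:P1(v=0,ok=F)] out:-; in:-
Tick 5: [PARSE:P4(v=19,ok=F), VALIDATE:-, TRANSFORM:P3(v=40,ok=T), EMIT:P2(v=0,ok=F)] out:P1(v=0); in:P4
Tick 6: [PARSE:P5(v=6,ok=F), VALIDATE:P4(v=19,ok=F), TRANSFORM:-, EMIT:P3(v=40,ok=T)] out:P2(v=0); in:P5
Tick 7: [PARSE:-, VALIDATE:P5(v=6,ok=F), TRANSFORM:P4(v=0,ok=F), EMIT:-] out:P3(v=40); in:-
Tick 8: [PARSE:P6(v=1,ok=F), VALIDATE:-, TRANSFORM:P5(v=0,ok=F), EMIT:P4(v=0,ok=F)] out:-; in:P6
Tick 9: [PARSE:-, VALIDATE:P6(v=1,ok=T), TRANSFORM:-, EMIT:P5(v=0,ok=F)] out:P4(v=0); in:-
Tick 10: [PARSE:-, VALIDATE:-, TRANSFORM:P6(v=4,ok=T), EMIT:-] out:P5(v=0); in:-
Tick 11: [PARSE:-, VALIDATE:-, TRANSFORM:-, EMIT:P6(v=4,ok=T)] out:-; in:-
At end of tick 11: ['-', '-', '-', 'P6']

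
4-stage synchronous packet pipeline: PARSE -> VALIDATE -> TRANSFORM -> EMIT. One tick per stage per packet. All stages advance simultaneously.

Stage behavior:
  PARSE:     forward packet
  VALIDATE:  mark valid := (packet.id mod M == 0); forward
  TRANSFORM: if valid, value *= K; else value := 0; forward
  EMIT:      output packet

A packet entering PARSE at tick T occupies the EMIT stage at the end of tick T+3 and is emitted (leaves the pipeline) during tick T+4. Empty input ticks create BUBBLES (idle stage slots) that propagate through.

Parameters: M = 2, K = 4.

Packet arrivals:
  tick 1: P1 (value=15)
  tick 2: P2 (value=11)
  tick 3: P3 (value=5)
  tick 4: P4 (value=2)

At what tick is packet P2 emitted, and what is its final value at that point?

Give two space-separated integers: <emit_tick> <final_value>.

Answer: 6 44

Derivation:
Tick 1: [PARSE:P1(v=15,ok=F), VALIDATE:-, TRANSFORM:-, EMIT:-] out:-; in:P1
Tick 2: [PARSE:P2(v=11,ok=F), VALIDATE:P1(v=15,ok=F), TRANSFORM:-, EMIT:-] out:-; in:P2
Tick 3: [PARSE:P3(v=5,ok=F), VALIDATE:P2(v=11,ok=T), TRANSFORM:P1(v=0,ok=F), EMIT:-] out:-; in:P3
Tick 4: [PARSE:P4(v=2,ok=F), VALIDATE:P3(v=5,ok=F), TRANSFORM:P2(v=44,ok=T), EMIT:P1(v=0,ok=F)] out:-; in:P4
Tick 5: [PARSE:-, VALIDATE:P4(v=2,ok=T), TRANSFORM:P3(v=0,ok=F), EMIT:P2(v=44,ok=T)] out:P1(v=0); in:-
Tick 6: [PARSE:-, VALIDATE:-, TRANSFORM:P4(v=8,ok=T), EMIT:P3(v=0,ok=F)] out:P2(v=44); in:-
Tick 7: [PARSE:-, VALIDATE:-, TRANSFORM:-, EMIT:P4(v=8,ok=T)] out:P3(v=0); in:-
Tick 8: [PARSE:-, VALIDATE:-, TRANSFORM:-, EMIT:-] out:P4(v=8); in:-
P2: arrives tick 2, valid=True (id=2, id%2=0), emit tick 6, final value 44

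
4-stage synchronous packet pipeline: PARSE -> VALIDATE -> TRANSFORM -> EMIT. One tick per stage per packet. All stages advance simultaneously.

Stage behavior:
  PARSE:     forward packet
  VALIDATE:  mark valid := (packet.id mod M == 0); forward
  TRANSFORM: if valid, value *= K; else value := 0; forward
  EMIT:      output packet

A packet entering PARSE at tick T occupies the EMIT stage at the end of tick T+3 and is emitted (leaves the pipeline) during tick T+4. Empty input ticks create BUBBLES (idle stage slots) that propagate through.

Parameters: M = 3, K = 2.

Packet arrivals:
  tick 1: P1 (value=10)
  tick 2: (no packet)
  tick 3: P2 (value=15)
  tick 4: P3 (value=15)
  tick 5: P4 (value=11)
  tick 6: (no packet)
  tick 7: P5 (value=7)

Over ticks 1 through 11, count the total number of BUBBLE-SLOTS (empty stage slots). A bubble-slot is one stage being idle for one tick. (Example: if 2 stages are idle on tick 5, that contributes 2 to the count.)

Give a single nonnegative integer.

Tick 1: [PARSE:P1(v=10,ok=F), VALIDATE:-, TRANSFORM:-, EMIT:-] out:-; bubbles=3
Tick 2: [PARSE:-, VALIDATE:P1(v=10,ok=F), TRANSFORM:-, EMIT:-] out:-; bubbles=3
Tick 3: [PARSE:P2(v=15,ok=F), VALIDATE:-, TRANSFORM:P1(v=0,ok=F), EMIT:-] out:-; bubbles=2
Tick 4: [PARSE:P3(v=15,ok=F), VALIDATE:P2(v=15,ok=F), TRANSFORM:-, EMIT:P1(v=0,ok=F)] out:-; bubbles=1
Tick 5: [PARSE:P4(v=11,ok=F), VALIDATE:P3(v=15,ok=T), TRANSFORM:P2(v=0,ok=F), EMIT:-] out:P1(v=0); bubbles=1
Tick 6: [PARSE:-, VALIDATE:P4(v=11,ok=F), TRANSFORM:P3(v=30,ok=T), EMIT:P2(v=0,ok=F)] out:-; bubbles=1
Tick 7: [PARSE:P5(v=7,ok=F), VALIDATE:-, TRANSFORM:P4(v=0,ok=F), EMIT:P3(v=30,ok=T)] out:P2(v=0); bubbles=1
Tick 8: [PARSE:-, VALIDATE:P5(v=7,ok=F), TRANSFORM:-, EMIT:P4(v=0,ok=F)] out:P3(v=30); bubbles=2
Tick 9: [PARSE:-, VALIDATE:-, TRANSFORM:P5(v=0,ok=F), EMIT:-] out:P4(v=0); bubbles=3
Tick 10: [PARSE:-, VALIDATE:-, TRANSFORM:-, EMIT:P5(v=0,ok=F)] out:-; bubbles=3
Tick 11: [PARSE:-, VALIDATE:-, TRANSFORM:-, EMIT:-] out:P5(v=0); bubbles=4
Total bubble-slots: 24

Answer: 24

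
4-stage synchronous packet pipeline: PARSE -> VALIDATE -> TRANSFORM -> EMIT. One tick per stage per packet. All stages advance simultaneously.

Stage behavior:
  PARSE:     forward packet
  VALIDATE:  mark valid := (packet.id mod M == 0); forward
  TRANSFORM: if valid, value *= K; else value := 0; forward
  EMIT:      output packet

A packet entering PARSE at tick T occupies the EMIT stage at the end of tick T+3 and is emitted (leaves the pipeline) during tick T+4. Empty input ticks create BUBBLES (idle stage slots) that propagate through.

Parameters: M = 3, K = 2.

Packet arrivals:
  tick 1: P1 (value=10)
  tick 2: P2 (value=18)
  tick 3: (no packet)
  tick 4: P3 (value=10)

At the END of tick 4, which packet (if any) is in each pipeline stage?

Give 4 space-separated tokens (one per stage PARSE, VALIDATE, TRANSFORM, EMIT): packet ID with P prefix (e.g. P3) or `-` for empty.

Answer: P3 - P2 P1

Derivation:
Tick 1: [PARSE:P1(v=10,ok=F), VALIDATE:-, TRANSFORM:-, EMIT:-] out:-; in:P1
Tick 2: [PARSE:P2(v=18,ok=F), VALIDATE:P1(v=10,ok=F), TRANSFORM:-, EMIT:-] out:-; in:P2
Tick 3: [PARSE:-, VALIDATE:P2(v=18,ok=F), TRANSFORM:P1(v=0,ok=F), EMIT:-] out:-; in:-
Tick 4: [PARSE:P3(v=10,ok=F), VALIDATE:-, TRANSFORM:P2(v=0,ok=F), EMIT:P1(v=0,ok=F)] out:-; in:P3
At end of tick 4: ['P3', '-', 'P2', 'P1']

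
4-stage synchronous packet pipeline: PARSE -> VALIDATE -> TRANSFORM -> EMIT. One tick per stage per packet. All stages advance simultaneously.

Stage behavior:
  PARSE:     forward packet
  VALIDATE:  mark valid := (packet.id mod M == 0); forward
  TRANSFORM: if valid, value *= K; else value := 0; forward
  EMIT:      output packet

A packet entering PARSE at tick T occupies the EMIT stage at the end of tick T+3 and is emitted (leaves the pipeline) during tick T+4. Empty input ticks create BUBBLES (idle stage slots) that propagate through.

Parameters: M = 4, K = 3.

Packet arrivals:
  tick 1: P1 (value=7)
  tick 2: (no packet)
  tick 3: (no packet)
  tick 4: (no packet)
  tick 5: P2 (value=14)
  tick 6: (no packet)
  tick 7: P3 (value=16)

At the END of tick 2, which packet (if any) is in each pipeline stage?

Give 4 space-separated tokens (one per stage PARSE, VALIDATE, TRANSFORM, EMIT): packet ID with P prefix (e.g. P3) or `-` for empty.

Answer: - P1 - -

Derivation:
Tick 1: [PARSE:P1(v=7,ok=F), VALIDATE:-, TRANSFORM:-, EMIT:-] out:-; in:P1
Tick 2: [PARSE:-, VALIDATE:P1(v=7,ok=F), TRANSFORM:-, EMIT:-] out:-; in:-
At end of tick 2: ['-', 'P1', '-', '-']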